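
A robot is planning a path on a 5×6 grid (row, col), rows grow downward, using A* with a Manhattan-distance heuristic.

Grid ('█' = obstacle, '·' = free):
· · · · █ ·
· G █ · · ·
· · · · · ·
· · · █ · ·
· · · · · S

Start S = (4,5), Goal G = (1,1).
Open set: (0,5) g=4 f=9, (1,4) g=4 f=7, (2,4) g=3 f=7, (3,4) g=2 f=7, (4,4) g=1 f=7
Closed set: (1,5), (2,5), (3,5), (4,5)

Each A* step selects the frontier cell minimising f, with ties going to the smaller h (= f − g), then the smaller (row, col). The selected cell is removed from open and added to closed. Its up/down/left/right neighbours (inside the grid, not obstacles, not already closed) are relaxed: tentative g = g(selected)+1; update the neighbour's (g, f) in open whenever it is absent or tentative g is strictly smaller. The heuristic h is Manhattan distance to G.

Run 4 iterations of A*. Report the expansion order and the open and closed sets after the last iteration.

step 1: expand (1,4) (f=7, h=3) → closed; open now [(0,5) g=4 f=9, (1,3) g=5 f=7, (2,4) g=3 f=7, (3,4) g=2 f=7, (4,4) g=1 f=7]
step 2: expand (1,3) (f=7, h=2) → closed; open now [(0,3) g=6 f=9, (0,5) g=4 f=9, (2,3) g=6 f=9, (2,4) g=3 f=7, (3,4) g=2 f=7, (4,4) g=1 f=7]
step 3: expand (2,4) (f=7, h=4) → closed; open now [(0,3) g=6 f=9, (0,5) g=4 f=9, (2,3) g=4 f=7, (3,4) g=2 f=7, (4,4) g=1 f=7]
step 4: expand (2,3) (f=7, h=3) → closed; open now [(0,3) g=6 f=9, (0,5) g=4 f=9, (2,2) g=5 f=7, (3,4) g=2 f=7, (4,4) g=1 f=7]

order=[(1,4) → (1,3) → (2,4) → (2,3)]; open=[(0,3) g=6 f=9, (0,5) g=4 f=9, (2,2) g=5 f=7, (3,4) g=2 f=7, (4,4) g=1 f=7]; closed=[(1,3), (1,4), (1,5), (2,3), (2,4), (2,5), (3,5), (4,5)]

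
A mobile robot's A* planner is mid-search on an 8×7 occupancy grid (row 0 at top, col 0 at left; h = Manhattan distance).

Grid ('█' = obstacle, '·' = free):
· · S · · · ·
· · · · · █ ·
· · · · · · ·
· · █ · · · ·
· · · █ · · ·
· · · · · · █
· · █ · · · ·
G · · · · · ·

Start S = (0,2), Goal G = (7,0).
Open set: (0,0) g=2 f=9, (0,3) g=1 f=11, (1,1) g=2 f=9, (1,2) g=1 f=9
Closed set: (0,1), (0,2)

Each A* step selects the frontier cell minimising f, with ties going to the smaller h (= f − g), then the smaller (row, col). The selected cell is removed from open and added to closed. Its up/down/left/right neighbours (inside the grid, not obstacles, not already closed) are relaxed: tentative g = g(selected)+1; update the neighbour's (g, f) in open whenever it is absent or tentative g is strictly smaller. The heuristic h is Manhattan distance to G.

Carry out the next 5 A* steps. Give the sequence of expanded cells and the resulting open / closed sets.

order=[(0,0) → (1,0) → (2,0) → (3,0) → (4,0)]; open=[(0,3) g=1 f=11, (1,1) g=2 f=9, (1,2) g=1 f=9, (2,1) g=5 f=11, (3,1) g=6 f=11, (4,1) g=7 f=11, (5,0) g=7 f=9]; closed=[(0,0), (0,1), (0,2), (1,0), (2,0), (3,0), (4,0)]

step 1: expand (0,0) (f=9, h=7) → closed; open now [(0,3) g=1 f=11, (1,0) g=3 f=9, (1,1) g=2 f=9, (1,2) g=1 f=9]
step 2: expand (1,0) (f=9, h=6) → closed; open now [(0,3) g=1 f=11, (1,1) g=2 f=9, (1,2) g=1 f=9, (2,0) g=4 f=9]
step 3: expand (2,0) (f=9, h=5) → closed; open now [(0,3) g=1 f=11, (1,1) g=2 f=9, (1,2) g=1 f=9, (2,1) g=5 f=11, (3,0) g=5 f=9]
step 4: expand (3,0) (f=9, h=4) → closed; open now [(0,3) g=1 f=11, (1,1) g=2 f=9, (1,2) g=1 f=9, (2,1) g=5 f=11, (3,1) g=6 f=11, (4,0) g=6 f=9]
step 5: expand (4,0) (f=9, h=3) → closed; open now [(0,3) g=1 f=11, (1,1) g=2 f=9, (1,2) g=1 f=9, (2,1) g=5 f=11, (3,1) g=6 f=11, (4,1) g=7 f=11, (5,0) g=7 f=9]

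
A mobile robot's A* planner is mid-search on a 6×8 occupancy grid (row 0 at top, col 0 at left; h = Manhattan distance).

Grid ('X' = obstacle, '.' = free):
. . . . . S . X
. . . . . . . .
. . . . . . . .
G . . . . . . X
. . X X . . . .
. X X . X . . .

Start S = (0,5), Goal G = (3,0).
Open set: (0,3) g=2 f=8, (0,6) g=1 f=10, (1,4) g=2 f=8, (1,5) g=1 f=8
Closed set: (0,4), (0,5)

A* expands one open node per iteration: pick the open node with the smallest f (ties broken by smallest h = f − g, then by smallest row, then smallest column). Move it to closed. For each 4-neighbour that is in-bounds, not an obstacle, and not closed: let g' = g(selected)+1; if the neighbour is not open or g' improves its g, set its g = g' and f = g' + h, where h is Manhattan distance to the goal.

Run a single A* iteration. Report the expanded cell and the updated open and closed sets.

step 1: expand (0,3) (f=8, h=6) → closed; open now [(0,2) g=3 f=8, (0,6) g=1 f=10, (1,3) g=3 f=8, (1,4) g=2 f=8, (1,5) g=1 f=8]

expanded=(0,3); open=[(0,2) g=3 f=8, (0,6) g=1 f=10, (1,3) g=3 f=8, (1,4) g=2 f=8, (1,5) g=1 f=8]; closed=[(0,3), (0,4), (0,5)]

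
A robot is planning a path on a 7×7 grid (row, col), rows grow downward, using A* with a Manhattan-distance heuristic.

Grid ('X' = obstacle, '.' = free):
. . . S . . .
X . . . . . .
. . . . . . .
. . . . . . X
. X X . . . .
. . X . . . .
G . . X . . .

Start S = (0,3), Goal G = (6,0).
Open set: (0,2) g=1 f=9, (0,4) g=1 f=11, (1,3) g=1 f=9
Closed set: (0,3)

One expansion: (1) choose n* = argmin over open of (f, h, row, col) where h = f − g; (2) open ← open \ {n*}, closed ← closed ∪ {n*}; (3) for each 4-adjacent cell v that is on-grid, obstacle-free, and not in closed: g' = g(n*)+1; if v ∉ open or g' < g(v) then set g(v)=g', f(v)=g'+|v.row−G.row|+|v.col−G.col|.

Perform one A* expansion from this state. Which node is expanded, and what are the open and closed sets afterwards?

step 1: expand (0,2) (f=9, h=8) → closed; open now [(0,1) g=2 f=9, (0,4) g=1 f=11, (1,2) g=2 f=9, (1,3) g=1 f=9]

expanded=(0,2); open=[(0,1) g=2 f=9, (0,4) g=1 f=11, (1,2) g=2 f=9, (1,3) g=1 f=9]; closed=[(0,2), (0,3)]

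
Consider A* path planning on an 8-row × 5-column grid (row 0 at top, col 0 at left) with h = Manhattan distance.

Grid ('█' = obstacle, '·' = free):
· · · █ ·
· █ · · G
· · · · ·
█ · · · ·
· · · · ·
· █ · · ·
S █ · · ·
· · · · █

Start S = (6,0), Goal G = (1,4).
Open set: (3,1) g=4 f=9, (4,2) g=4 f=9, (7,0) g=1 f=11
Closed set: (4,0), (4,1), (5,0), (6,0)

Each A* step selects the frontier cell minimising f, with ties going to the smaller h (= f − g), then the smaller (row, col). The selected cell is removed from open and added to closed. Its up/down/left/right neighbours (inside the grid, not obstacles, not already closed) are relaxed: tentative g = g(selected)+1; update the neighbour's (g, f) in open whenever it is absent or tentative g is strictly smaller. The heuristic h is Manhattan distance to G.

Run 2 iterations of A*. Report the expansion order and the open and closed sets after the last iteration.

step 1: expand (3,1) (f=9, h=5) → closed; open now [(2,1) g=5 f=9, (3,2) g=5 f=9, (4,2) g=4 f=9, (7,0) g=1 f=11]
step 2: expand (2,1) (f=9, h=4) → closed; open now [(2,0) g=6 f=11, (2,2) g=6 f=9, (3,2) g=5 f=9, (4,2) g=4 f=9, (7,0) g=1 f=11]

order=[(3,1) → (2,1)]; open=[(2,0) g=6 f=11, (2,2) g=6 f=9, (3,2) g=5 f=9, (4,2) g=4 f=9, (7,0) g=1 f=11]; closed=[(2,1), (3,1), (4,0), (4,1), (5,0), (6,0)]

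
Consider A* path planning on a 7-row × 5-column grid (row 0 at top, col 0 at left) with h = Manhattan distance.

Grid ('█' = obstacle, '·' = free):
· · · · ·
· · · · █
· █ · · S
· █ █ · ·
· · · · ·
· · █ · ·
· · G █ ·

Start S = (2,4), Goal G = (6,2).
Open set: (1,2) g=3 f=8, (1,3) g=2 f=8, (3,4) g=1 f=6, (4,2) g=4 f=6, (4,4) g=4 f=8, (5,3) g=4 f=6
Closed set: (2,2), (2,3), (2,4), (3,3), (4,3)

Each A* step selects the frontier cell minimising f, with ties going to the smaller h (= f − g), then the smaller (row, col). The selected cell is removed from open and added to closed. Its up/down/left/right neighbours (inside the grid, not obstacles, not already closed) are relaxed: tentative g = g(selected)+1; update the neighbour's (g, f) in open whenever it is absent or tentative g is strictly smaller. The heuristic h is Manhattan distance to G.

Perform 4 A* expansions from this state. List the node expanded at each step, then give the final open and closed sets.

order=[(4,2) → (5,3) → (3,4) → (4,4)]; open=[(1,2) g=3 f=8, (1,3) g=2 f=8, (4,1) g=5 f=8, (5,4) g=3 f=6]; closed=[(2,2), (2,3), (2,4), (3,3), (3,4), (4,2), (4,3), (4,4), (5,3)]

step 1: expand (4,2) (f=6, h=2) → closed; open now [(1,2) g=3 f=8, (1,3) g=2 f=8, (3,4) g=1 f=6, (4,1) g=5 f=8, (4,4) g=4 f=8, (5,3) g=4 f=6]
step 2: expand (5,3) (f=6, h=2) → closed; open now [(1,2) g=3 f=8, (1,3) g=2 f=8, (3,4) g=1 f=6, (4,1) g=5 f=8, (4,4) g=4 f=8, (5,4) g=5 f=8]
step 3: expand (3,4) (f=6, h=5) → closed; open now [(1,2) g=3 f=8, (1,3) g=2 f=8, (4,1) g=5 f=8, (4,4) g=2 f=6, (5,4) g=5 f=8]
step 4: expand (4,4) (f=6, h=4) → closed; open now [(1,2) g=3 f=8, (1,3) g=2 f=8, (4,1) g=5 f=8, (5,4) g=3 f=6]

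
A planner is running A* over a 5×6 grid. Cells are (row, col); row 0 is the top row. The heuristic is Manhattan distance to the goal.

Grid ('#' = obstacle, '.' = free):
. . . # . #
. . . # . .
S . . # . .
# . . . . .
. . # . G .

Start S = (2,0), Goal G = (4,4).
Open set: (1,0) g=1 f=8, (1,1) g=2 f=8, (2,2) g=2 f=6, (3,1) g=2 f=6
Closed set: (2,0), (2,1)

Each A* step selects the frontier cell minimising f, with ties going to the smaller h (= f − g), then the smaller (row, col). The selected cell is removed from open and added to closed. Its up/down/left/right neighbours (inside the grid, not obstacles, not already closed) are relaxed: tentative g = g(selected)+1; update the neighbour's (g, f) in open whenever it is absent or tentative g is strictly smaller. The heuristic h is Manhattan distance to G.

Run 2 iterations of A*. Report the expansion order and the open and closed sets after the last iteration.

order=[(2,2) → (3,2)]; open=[(1,0) g=1 f=8, (1,1) g=2 f=8, (1,2) g=3 f=8, (3,1) g=2 f=6, (3,3) g=4 f=6]; closed=[(2,0), (2,1), (2,2), (3,2)]

step 1: expand (2,2) (f=6, h=4) → closed; open now [(1,0) g=1 f=8, (1,1) g=2 f=8, (1,2) g=3 f=8, (3,1) g=2 f=6, (3,2) g=3 f=6]
step 2: expand (3,2) (f=6, h=3) → closed; open now [(1,0) g=1 f=8, (1,1) g=2 f=8, (1,2) g=3 f=8, (3,1) g=2 f=6, (3,3) g=4 f=6]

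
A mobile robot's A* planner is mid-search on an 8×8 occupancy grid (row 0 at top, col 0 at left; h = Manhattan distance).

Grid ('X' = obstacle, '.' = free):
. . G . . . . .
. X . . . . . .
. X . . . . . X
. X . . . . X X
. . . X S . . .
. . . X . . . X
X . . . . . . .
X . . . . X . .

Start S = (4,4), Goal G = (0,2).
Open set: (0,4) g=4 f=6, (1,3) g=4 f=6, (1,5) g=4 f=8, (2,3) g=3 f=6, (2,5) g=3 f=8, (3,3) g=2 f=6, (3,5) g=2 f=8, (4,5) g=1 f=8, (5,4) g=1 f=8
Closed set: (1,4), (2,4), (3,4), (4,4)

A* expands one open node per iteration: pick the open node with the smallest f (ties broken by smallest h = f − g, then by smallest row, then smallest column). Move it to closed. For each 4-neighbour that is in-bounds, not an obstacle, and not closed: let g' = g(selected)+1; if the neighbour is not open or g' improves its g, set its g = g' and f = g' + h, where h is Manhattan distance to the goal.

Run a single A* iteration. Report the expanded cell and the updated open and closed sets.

step 1: expand (0,4) (f=6, h=2) → closed; open now [(0,3) g=5 f=6, (0,5) g=5 f=8, (1,3) g=4 f=6, (1,5) g=4 f=8, (2,3) g=3 f=6, (2,5) g=3 f=8, (3,3) g=2 f=6, (3,5) g=2 f=8, (4,5) g=1 f=8, (5,4) g=1 f=8]

expanded=(0,4); open=[(0,3) g=5 f=6, (0,5) g=5 f=8, (1,3) g=4 f=6, (1,5) g=4 f=8, (2,3) g=3 f=6, (2,5) g=3 f=8, (3,3) g=2 f=6, (3,5) g=2 f=8, (4,5) g=1 f=8, (5,4) g=1 f=8]; closed=[(0,4), (1,4), (2,4), (3,4), (4,4)]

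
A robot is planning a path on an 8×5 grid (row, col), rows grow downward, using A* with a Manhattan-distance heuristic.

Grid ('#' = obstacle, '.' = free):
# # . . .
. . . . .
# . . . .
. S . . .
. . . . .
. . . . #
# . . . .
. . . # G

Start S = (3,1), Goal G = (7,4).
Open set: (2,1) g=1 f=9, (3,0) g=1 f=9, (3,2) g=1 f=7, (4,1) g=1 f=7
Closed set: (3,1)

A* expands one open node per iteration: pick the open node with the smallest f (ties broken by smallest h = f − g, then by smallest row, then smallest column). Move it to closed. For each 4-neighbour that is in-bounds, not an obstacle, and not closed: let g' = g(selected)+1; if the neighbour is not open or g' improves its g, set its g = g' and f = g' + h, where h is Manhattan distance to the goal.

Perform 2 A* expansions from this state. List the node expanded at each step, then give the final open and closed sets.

order=[(3,2) → (3,3)]; open=[(2,1) g=1 f=9, (2,2) g=2 f=9, (2,3) g=3 f=9, (3,0) g=1 f=9, (3,4) g=3 f=7, (4,1) g=1 f=7, (4,2) g=2 f=7, (4,3) g=3 f=7]; closed=[(3,1), (3,2), (3,3)]

step 1: expand (3,2) (f=7, h=6) → closed; open now [(2,1) g=1 f=9, (2,2) g=2 f=9, (3,0) g=1 f=9, (3,3) g=2 f=7, (4,1) g=1 f=7, (4,2) g=2 f=7]
step 2: expand (3,3) (f=7, h=5) → closed; open now [(2,1) g=1 f=9, (2,2) g=2 f=9, (2,3) g=3 f=9, (3,0) g=1 f=9, (3,4) g=3 f=7, (4,1) g=1 f=7, (4,2) g=2 f=7, (4,3) g=3 f=7]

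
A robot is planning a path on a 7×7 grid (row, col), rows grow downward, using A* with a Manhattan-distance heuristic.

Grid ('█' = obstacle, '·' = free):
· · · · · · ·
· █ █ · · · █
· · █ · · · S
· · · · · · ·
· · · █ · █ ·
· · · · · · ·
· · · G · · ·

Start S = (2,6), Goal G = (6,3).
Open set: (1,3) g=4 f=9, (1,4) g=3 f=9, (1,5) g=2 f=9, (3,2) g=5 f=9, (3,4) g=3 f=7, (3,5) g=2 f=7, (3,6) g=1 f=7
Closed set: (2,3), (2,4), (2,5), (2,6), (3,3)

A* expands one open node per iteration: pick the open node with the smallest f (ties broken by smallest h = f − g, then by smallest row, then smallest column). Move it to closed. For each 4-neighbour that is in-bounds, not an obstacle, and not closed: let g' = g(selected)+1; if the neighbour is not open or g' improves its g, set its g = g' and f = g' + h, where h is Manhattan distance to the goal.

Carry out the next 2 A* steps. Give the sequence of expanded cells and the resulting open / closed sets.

order=[(3,4) → (4,4)]; open=[(1,3) g=4 f=9, (1,4) g=3 f=9, (1,5) g=2 f=9, (3,2) g=5 f=9, (3,5) g=2 f=7, (3,6) g=1 f=7, (5,4) g=5 f=7]; closed=[(2,3), (2,4), (2,5), (2,6), (3,3), (3,4), (4,4)]

step 1: expand (3,4) (f=7, h=4) → closed; open now [(1,3) g=4 f=9, (1,4) g=3 f=9, (1,5) g=2 f=9, (3,2) g=5 f=9, (3,5) g=2 f=7, (3,6) g=1 f=7, (4,4) g=4 f=7]
step 2: expand (4,4) (f=7, h=3) → closed; open now [(1,3) g=4 f=9, (1,4) g=3 f=9, (1,5) g=2 f=9, (3,2) g=5 f=9, (3,5) g=2 f=7, (3,6) g=1 f=7, (5,4) g=5 f=7]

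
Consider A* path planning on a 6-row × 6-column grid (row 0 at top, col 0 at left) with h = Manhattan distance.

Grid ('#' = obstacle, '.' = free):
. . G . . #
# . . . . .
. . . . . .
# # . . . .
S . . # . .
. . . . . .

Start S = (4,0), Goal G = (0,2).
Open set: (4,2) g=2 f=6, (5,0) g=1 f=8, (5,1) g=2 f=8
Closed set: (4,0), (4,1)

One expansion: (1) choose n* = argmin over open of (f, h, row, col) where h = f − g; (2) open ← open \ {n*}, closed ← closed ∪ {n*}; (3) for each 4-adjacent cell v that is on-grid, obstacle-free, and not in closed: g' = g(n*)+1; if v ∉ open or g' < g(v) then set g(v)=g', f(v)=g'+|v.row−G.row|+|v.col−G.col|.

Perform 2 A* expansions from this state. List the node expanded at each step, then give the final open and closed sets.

step 1: expand (4,2) (f=6, h=4) → closed; open now [(3,2) g=3 f=6, (5,0) g=1 f=8, (5,1) g=2 f=8, (5,2) g=3 f=8]
step 2: expand (3,2) (f=6, h=3) → closed; open now [(2,2) g=4 f=6, (3,3) g=4 f=8, (5,0) g=1 f=8, (5,1) g=2 f=8, (5,2) g=3 f=8]

order=[(4,2) → (3,2)]; open=[(2,2) g=4 f=6, (3,3) g=4 f=8, (5,0) g=1 f=8, (5,1) g=2 f=8, (5,2) g=3 f=8]; closed=[(3,2), (4,0), (4,1), (4,2)]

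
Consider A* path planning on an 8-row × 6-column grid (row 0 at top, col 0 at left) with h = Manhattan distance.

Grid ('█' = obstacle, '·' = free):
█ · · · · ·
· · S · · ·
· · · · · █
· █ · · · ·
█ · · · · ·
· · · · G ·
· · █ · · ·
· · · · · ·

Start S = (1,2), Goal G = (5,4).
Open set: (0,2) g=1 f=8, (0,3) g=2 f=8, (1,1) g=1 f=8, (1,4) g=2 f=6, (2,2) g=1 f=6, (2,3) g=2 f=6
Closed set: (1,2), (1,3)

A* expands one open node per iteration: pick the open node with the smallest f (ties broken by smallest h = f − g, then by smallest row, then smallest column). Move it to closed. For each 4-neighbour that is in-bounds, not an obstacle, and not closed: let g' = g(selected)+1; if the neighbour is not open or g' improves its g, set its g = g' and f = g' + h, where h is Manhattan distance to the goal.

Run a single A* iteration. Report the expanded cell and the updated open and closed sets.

step 1: expand (1,4) (f=6, h=4) → closed; open now [(0,2) g=1 f=8, (0,3) g=2 f=8, (0,4) g=3 f=8, (1,1) g=1 f=8, (1,5) g=3 f=8, (2,2) g=1 f=6, (2,3) g=2 f=6, (2,4) g=3 f=6]

expanded=(1,4); open=[(0,2) g=1 f=8, (0,3) g=2 f=8, (0,4) g=3 f=8, (1,1) g=1 f=8, (1,5) g=3 f=8, (2,2) g=1 f=6, (2,3) g=2 f=6, (2,4) g=3 f=6]; closed=[(1,2), (1,3), (1,4)]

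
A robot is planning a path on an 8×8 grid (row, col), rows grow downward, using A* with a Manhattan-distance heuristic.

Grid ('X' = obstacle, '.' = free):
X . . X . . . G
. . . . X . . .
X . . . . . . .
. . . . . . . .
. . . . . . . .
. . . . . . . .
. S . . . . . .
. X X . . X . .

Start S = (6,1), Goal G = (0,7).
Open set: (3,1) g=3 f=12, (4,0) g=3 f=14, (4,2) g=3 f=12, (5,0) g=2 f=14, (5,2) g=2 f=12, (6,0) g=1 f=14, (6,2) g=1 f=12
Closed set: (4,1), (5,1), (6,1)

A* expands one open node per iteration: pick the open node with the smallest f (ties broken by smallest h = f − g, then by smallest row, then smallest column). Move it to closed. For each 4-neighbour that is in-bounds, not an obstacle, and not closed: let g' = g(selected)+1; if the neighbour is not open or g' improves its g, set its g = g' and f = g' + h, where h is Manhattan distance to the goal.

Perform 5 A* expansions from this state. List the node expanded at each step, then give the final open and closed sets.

step 1: expand (3,1) (f=12, h=9) → closed; open now [(2,1) g=4 f=12, (3,0) g=4 f=14, (3,2) g=4 f=12, (4,0) g=3 f=14, (4,2) g=3 f=12, (5,0) g=2 f=14, (5,2) g=2 f=12, (6,0) g=1 f=14, (6,2) g=1 f=12]
step 2: expand (2,1) (f=12, h=8) → closed; open now [(1,1) g=5 f=12, (2,2) g=5 f=12, (3,0) g=4 f=14, (3,2) g=4 f=12, (4,0) g=3 f=14, (4,2) g=3 f=12, (5,0) g=2 f=14, (5,2) g=2 f=12, (6,0) g=1 f=14, (6,2) g=1 f=12]
step 3: expand (1,1) (f=12, h=7) → closed; open now [(0,1) g=6 f=12, (1,0) g=6 f=14, (1,2) g=6 f=12, (2,2) g=5 f=12, (3,0) g=4 f=14, (3,2) g=4 f=12, (4,0) g=3 f=14, (4,2) g=3 f=12, (5,0) g=2 f=14, (5,2) g=2 f=12, (6,0) g=1 f=14, (6,2) g=1 f=12]
step 4: expand (0,1) (f=12, h=6) → closed; open now [(0,2) g=7 f=12, (1,0) g=6 f=14, (1,2) g=6 f=12, (2,2) g=5 f=12, (3,0) g=4 f=14, (3,2) g=4 f=12, (4,0) g=3 f=14, (4,2) g=3 f=12, (5,0) g=2 f=14, (5,2) g=2 f=12, (6,0) g=1 f=14, (6,2) g=1 f=12]
step 5: expand (0,2) (f=12, h=5) → closed; open now [(1,0) g=6 f=14, (1,2) g=6 f=12, (2,2) g=5 f=12, (3,0) g=4 f=14, (3,2) g=4 f=12, (4,0) g=3 f=14, (4,2) g=3 f=12, (5,0) g=2 f=14, (5,2) g=2 f=12, (6,0) g=1 f=14, (6,2) g=1 f=12]

order=[(3,1) → (2,1) → (1,1) → (0,1) → (0,2)]; open=[(1,0) g=6 f=14, (1,2) g=6 f=12, (2,2) g=5 f=12, (3,0) g=4 f=14, (3,2) g=4 f=12, (4,0) g=3 f=14, (4,2) g=3 f=12, (5,0) g=2 f=14, (5,2) g=2 f=12, (6,0) g=1 f=14, (6,2) g=1 f=12]; closed=[(0,1), (0,2), (1,1), (2,1), (3,1), (4,1), (5,1), (6,1)]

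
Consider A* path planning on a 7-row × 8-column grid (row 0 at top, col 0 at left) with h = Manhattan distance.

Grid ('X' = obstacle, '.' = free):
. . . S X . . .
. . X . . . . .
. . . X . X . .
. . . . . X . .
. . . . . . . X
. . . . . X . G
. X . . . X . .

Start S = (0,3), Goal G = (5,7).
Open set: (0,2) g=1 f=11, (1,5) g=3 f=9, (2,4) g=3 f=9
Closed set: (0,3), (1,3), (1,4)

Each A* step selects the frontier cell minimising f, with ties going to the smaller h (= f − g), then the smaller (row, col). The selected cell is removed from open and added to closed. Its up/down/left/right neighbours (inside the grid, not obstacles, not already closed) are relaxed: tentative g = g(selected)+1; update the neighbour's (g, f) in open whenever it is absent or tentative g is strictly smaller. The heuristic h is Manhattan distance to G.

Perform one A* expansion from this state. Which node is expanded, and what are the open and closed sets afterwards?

expanded=(1,5); open=[(0,2) g=1 f=11, (0,5) g=4 f=11, (1,6) g=4 f=9, (2,4) g=3 f=9]; closed=[(0,3), (1,3), (1,4), (1,5)]

step 1: expand (1,5) (f=9, h=6) → closed; open now [(0,2) g=1 f=11, (0,5) g=4 f=11, (1,6) g=4 f=9, (2,4) g=3 f=9]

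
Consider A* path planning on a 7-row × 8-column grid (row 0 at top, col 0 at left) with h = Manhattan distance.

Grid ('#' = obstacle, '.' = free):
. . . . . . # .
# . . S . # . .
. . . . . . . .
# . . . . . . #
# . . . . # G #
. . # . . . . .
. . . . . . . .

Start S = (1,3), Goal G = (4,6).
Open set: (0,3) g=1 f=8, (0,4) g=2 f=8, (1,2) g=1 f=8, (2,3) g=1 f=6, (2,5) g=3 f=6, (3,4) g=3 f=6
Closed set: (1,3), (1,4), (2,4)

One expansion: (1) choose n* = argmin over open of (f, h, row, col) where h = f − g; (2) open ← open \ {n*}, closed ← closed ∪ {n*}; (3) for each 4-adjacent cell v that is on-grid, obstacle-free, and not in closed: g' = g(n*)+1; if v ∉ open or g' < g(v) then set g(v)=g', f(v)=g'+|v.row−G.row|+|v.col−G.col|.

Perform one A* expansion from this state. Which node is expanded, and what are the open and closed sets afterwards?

expanded=(2,5); open=[(0,3) g=1 f=8, (0,4) g=2 f=8, (1,2) g=1 f=8, (2,3) g=1 f=6, (2,6) g=4 f=6, (3,4) g=3 f=6, (3,5) g=4 f=6]; closed=[(1,3), (1,4), (2,4), (2,5)]

step 1: expand (2,5) (f=6, h=3) → closed; open now [(0,3) g=1 f=8, (0,4) g=2 f=8, (1,2) g=1 f=8, (2,3) g=1 f=6, (2,6) g=4 f=6, (3,4) g=3 f=6, (3,5) g=4 f=6]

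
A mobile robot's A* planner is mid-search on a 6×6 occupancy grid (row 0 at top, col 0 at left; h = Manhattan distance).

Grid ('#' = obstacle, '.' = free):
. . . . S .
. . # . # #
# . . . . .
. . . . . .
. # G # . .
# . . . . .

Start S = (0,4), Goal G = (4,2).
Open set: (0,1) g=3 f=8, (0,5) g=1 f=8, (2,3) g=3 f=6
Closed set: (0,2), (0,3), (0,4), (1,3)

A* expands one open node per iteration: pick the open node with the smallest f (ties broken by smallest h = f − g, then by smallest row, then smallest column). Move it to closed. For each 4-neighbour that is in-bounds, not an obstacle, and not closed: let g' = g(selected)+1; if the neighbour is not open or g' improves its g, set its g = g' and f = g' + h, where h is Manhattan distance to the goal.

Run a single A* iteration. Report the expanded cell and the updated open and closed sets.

expanded=(2,3); open=[(0,1) g=3 f=8, (0,5) g=1 f=8, (2,2) g=4 f=6, (2,4) g=4 f=8, (3,3) g=4 f=6]; closed=[(0,2), (0,3), (0,4), (1,3), (2,3)]

step 1: expand (2,3) (f=6, h=3) → closed; open now [(0,1) g=3 f=8, (0,5) g=1 f=8, (2,2) g=4 f=6, (2,4) g=4 f=8, (3,3) g=4 f=6]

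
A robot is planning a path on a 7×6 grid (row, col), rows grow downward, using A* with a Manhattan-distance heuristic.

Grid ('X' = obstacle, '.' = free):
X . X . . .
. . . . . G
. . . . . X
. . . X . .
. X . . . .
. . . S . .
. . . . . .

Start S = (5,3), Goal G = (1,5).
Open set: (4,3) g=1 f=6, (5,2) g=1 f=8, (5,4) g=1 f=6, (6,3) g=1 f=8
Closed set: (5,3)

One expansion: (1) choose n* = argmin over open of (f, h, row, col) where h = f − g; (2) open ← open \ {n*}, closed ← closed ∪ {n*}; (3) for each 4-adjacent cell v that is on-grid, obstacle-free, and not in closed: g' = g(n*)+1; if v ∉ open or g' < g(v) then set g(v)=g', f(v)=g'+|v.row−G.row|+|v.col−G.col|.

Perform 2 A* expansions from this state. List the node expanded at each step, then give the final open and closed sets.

step 1: expand (4,3) (f=6, h=5) → closed; open now [(4,2) g=2 f=8, (4,4) g=2 f=6, (5,2) g=1 f=8, (5,4) g=1 f=6, (6,3) g=1 f=8]
step 2: expand (4,4) (f=6, h=4) → closed; open now [(3,4) g=3 f=6, (4,2) g=2 f=8, (4,5) g=3 f=6, (5,2) g=1 f=8, (5,4) g=1 f=6, (6,3) g=1 f=8]

order=[(4,3) → (4,4)]; open=[(3,4) g=3 f=6, (4,2) g=2 f=8, (4,5) g=3 f=6, (5,2) g=1 f=8, (5,4) g=1 f=6, (6,3) g=1 f=8]; closed=[(4,3), (4,4), (5,3)]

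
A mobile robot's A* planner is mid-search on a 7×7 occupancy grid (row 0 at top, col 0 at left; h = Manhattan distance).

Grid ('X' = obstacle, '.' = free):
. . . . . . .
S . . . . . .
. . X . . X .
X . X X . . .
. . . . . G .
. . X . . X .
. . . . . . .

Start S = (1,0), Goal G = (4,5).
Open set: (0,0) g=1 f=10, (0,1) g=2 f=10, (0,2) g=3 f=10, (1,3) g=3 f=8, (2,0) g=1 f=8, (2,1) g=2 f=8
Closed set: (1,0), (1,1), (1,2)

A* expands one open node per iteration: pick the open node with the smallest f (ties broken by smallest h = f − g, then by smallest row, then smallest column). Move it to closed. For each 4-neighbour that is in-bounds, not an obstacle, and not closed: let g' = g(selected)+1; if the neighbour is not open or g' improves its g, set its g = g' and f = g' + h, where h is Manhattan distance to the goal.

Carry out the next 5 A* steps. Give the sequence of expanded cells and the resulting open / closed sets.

order=[(1,3) → (1,4) → (1,5) → (2,4) → (3,4)]; open=[(0,0) g=1 f=10, (0,1) g=2 f=10, (0,2) g=3 f=10, (0,3) g=4 f=10, (0,4) g=5 f=10, (0,5) g=6 f=10, (1,6) g=6 f=10, (2,0) g=1 f=8, (2,1) g=2 f=8, (2,3) g=4 f=8, (3,5) g=7 f=8, (4,4) g=7 f=8]; closed=[(1,0), (1,1), (1,2), (1,3), (1,4), (1,5), (2,4), (3,4)]

step 1: expand (1,3) (f=8, h=5) → closed; open now [(0,0) g=1 f=10, (0,1) g=2 f=10, (0,2) g=3 f=10, (0,3) g=4 f=10, (1,4) g=4 f=8, (2,0) g=1 f=8, (2,1) g=2 f=8, (2,3) g=4 f=8]
step 2: expand (1,4) (f=8, h=4) → closed; open now [(0,0) g=1 f=10, (0,1) g=2 f=10, (0,2) g=3 f=10, (0,3) g=4 f=10, (0,4) g=5 f=10, (1,5) g=5 f=8, (2,0) g=1 f=8, (2,1) g=2 f=8, (2,3) g=4 f=8, (2,4) g=5 f=8]
step 3: expand (1,5) (f=8, h=3) → closed; open now [(0,0) g=1 f=10, (0,1) g=2 f=10, (0,2) g=3 f=10, (0,3) g=4 f=10, (0,4) g=5 f=10, (0,5) g=6 f=10, (1,6) g=6 f=10, (2,0) g=1 f=8, (2,1) g=2 f=8, (2,3) g=4 f=8, (2,4) g=5 f=8]
step 4: expand (2,4) (f=8, h=3) → closed; open now [(0,0) g=1 f=10, (0,1) g=2 f=10, (0,2) g=3 f=10, (0,3) g=4 f=10, (0,4) g=5 f=10, (0,5) g=6 f=10, (1,6) g=6 f=10, (2,0) g=1 f=8, (2,1) g=2 f=8, (2,3) g=4 f=8, (3,4) g=6 f=8]
step 5: expand (3,4) (f=8, h=2) → closed; open now [(0,0) g=1 f=10, (0,1) g=2 f=10, (0,2) g=3 f=10, (0,3) g=4 f=10, (0,4) g=5 f=10, (0,5) g=6 f=10, (1,6) g=6 f=10, (2,0) g=1 f=8, (2,1) g=2 f=8, (2,3) g=4 f=8, (3,5) g=7 f=8, (4,4) g=7 f=8]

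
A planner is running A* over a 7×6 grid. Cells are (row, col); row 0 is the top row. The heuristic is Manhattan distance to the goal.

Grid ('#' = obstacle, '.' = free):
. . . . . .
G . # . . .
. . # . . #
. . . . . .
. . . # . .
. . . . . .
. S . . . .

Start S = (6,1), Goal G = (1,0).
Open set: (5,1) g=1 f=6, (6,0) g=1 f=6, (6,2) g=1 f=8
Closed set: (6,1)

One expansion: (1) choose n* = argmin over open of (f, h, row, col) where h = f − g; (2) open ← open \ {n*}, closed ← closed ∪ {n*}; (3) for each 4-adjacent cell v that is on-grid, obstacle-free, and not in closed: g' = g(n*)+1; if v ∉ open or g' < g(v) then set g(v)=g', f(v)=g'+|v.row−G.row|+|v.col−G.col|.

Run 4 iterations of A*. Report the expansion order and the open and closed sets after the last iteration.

order=[(5,1) → (4,1) → (3,1) → (2,1)]; open=[(1,1) g=5 f=6, (2,0) g=5 f=6, (3,0) g=4 f=6, (3,2) g=4 f=8, (4,0) g=3 f=6, (4,2) g=3 f=8, (5,0) g=2 f=6, (5,2) g=2 f=8, (6,0) g=1 f=6, (6,2) g=1 f=8]; closed=[(2,1), (3,1), (4,1), (5,1), (6,1)]

step 1: expand (5,1) (f=6, h=5) → closed; open now [(4,1) g=2 f=6, (5,0) g=2 f=6, (5,2) g=2 f=8, (6,0) g=1 f=6, (6,2) g=1 f=8]
step 2: expand (4,1) (f=6, h=4) → closed; open now [(3,1) g=3 f=6, (4,0) g=3 f=6, (4,2) g=3 f=8, (5,0) g=2 f=6, (5,2) g=2 f=8, (6,0) g=1 f=6, (6,2) g=1 f=8]
step 3: expand (3,1) (f=6, h=3) → closed; open now [(2,1) g=4 f=6, (3,0) g=4 f=6, (3,2) g=4 f=8, (4,0) g=3 f=6, (4,2) g=3 f=8, (5,0) g=2 f=6, (5,2) g=2 f=8, (6,0) g=1 f=6, (6,2) g=1 f=8]
step 4: expand (2,1) (f=6, h=2) → closed; open now [(1,1) g=5 f=6, (2,0) g=5 f=6, (3,0) g=4 f=6, (3,2) g=4 f=8, (4,0) g=3 f=6, (4,2) g=3 f=8, (5,0) g=2 f=6, (5,2) g=2 f=8, (6,0) g=1 f=6, (6,2) g=1 f=8]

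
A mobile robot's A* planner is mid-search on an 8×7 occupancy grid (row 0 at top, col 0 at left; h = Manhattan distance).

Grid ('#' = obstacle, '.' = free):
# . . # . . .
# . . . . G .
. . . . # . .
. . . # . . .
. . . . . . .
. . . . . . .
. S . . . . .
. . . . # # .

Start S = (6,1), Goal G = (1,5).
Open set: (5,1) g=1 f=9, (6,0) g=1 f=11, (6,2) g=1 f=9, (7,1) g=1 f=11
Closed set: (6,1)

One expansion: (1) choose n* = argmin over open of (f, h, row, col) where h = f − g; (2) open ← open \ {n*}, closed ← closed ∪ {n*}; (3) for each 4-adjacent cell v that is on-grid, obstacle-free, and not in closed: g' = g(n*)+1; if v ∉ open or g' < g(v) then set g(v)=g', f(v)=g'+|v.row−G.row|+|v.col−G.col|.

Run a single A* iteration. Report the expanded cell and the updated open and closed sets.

step 1: expand (5,1) (f=9, h=8) → closed; open now [(4,1) g=2 f=9, (5,0) g=2 f=11, (5,2) g=2 f=9, (6,0) g=1 f=11, (6,2) g=1 f=9, (7,1) g=1 f=11]

expanded=(5,1); open=[(4,1) g=2 f=9, (5,0) g=2 f=11, (5,2) g=2 f=9, (6,0) g=1 f=11, (6,2) g=1 f=9, (7,1) g=1 f=11]; closed=[(5,1), (6,1)]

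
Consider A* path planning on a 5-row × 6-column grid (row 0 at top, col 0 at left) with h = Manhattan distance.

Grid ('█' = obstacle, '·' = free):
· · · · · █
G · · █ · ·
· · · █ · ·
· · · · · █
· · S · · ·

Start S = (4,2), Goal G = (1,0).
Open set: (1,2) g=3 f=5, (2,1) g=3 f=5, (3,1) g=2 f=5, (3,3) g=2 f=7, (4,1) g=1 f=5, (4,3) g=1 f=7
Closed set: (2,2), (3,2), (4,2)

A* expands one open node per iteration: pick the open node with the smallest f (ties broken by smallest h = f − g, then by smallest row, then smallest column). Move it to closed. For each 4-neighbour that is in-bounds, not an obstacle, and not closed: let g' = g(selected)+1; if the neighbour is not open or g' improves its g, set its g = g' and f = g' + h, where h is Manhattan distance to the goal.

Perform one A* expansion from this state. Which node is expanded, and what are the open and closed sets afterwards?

expanded=(1,2); open=[(0,2) g=4 f=7, (1,1) g=4 f=5, (2,1) g=3 f=5, (3,1) g=2 f=5, (3,3) g=2 f=7, (4,1) g=1 f=5, (4,3) g=1 f=7]; closed=[(1,2), (2,2), (3,2), (4,2)]

step 1: expand (1,2) (f=5, h=2) → closed; open now [(0,2) g=4 f=7, (1,1) g=4 f=5, (2,1) g=3 f=5, (3,1) g=2 f=5, (3,3) g=2 f=7, (4,1) g=1 f=5, (4,3) g=1 f=7]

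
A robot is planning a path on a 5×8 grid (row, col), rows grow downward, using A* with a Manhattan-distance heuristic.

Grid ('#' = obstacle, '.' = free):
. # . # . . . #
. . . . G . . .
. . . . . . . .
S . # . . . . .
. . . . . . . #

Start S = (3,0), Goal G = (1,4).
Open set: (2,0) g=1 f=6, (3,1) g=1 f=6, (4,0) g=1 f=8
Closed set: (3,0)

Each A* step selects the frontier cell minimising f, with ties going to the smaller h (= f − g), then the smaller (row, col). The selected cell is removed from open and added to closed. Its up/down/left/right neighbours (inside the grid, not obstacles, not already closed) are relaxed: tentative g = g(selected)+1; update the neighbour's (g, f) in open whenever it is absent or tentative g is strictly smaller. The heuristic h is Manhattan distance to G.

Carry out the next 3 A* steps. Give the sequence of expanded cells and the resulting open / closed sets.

step 1: expand (2,0) (f=6, h=5) → closed; open now [(1,0) g=2 f=6, (2,1) g=2 f=6, (3,1) g=1 f=6, (4,0) g=1 f=8]
step 2: expand (1,0) (f=6, h=4) → closed; open now [(0,0) g=3 f=8, (1,1) g=3 f=6, (2,1) g=2 f=6, (3,1) g=1 f=6, (4,0) g=1 f=8]
step 3: expand (1,1) (f=6, h=3) → closed; open now [(0,0) g=3 f=8, (1,2) g=4 f=6, (2,1) g=2 f=6, (3,1) g=1 f=6, (4,0) g=1 f=8]

order=[(2,0) → (1,0) → (1,1)]; open=[(0,0) g=3 f=8, (1,2) g=4 f=6, (2,1) g=2 f=6, (3,1) g=1 f=6, (4,0) g=1 f=8]; closed=[(1,0), (1,1), (2,0), (3,0)]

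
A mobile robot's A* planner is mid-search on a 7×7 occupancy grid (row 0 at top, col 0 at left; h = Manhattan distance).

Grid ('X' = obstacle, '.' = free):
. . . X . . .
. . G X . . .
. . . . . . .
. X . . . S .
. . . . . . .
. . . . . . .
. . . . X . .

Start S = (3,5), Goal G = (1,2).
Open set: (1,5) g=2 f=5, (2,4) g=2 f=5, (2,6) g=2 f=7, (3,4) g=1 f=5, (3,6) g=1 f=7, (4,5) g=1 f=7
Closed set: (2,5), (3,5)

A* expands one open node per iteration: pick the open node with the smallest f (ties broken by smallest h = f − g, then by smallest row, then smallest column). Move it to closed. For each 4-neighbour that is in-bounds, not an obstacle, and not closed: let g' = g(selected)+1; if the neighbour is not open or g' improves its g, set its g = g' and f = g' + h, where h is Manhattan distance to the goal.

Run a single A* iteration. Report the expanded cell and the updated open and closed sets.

step 1: expand (1,5) (f=5, h=3) → closed; open now [(0,5) g=3 f=7, (1,4) g=3 f=5, (1,6) g=3 f=7, (2,4) g=2 f=5, (2,6) g=2 f=7, (3,4) g=1 f=5, (3,6) g=1 f=7, (4,5) g=1 f=7]

expanded=(1,5); open=[(0,5) g=3 f=7, (1,4) g=3 f=5, (1,6) g=3 f=7, (2,4) g=2 f=5, (2,6) g=2 f=7, (3,4) g=1 f=5, (3,6) g=1 f=7, (4,5) g=1 f=7]; closed=[(1,5), (2,5), (3,5)]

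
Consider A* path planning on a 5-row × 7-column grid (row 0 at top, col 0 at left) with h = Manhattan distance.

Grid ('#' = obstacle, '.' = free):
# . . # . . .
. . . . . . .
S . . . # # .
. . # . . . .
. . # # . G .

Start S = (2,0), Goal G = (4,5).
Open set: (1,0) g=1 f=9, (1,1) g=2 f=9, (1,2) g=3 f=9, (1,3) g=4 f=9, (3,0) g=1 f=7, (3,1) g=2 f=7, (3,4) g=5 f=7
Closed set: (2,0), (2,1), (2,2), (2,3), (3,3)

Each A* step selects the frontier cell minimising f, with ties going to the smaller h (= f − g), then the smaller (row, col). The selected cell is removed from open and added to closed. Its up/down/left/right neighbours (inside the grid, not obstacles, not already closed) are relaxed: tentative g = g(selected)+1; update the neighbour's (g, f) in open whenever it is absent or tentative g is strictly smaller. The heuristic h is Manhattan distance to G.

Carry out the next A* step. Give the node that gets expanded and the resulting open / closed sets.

step 1: expand (3,4) (f=7, h=2) → closed; open now [(1,0) g=1 f=9, (1,1) g=2 f=9, (1,2) g=3 f=9, (1,3) g=4 f=9, (3,0) g=1 f=7, (3,1) g=2 f=7, (3,5) g=6 f=7, (4,4) g=6 f=7]

expanded=(3,4); open=[(1,0) g=1 f=9, (1,1) g=2 f=9, (1,2) g=3 f=9, (1,3) g=4 f=9, (3,0) g=1 f=7, (3,1) g=2 f=7, (3,5) g=6 f=7, (4,4) g=6 f=7]; closed=[(2,0), (2,1), (2,2), (2,3), (3,3), (3,4)]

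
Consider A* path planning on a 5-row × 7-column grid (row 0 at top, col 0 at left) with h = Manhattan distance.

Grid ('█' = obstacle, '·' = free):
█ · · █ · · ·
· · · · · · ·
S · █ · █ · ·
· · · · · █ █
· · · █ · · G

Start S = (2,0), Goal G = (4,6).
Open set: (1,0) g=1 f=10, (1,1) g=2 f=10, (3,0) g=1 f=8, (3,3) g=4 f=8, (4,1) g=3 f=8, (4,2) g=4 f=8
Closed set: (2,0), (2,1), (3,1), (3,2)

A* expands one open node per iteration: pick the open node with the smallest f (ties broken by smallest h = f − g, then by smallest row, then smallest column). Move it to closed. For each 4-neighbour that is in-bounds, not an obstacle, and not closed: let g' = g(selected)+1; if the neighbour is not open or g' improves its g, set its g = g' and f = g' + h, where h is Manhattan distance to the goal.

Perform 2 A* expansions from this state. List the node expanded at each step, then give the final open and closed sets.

order=[(3,3) → (3,4)]; open=[(1,0) g=1 f=10, (1,1) g=2 f=10, (2,3) g=5 f=10, (3,0) g=1 f=8, (4,1) g=3 f=8, (4,2) g=4 f=8, (4,4) g=6 f=8]; closed=[(2,0), (2,1), (3,1), (3,2), (3,3), (3,4)]

step 1: expand (3,3) (f=8, h=4) → closed; open now [(1,0) g=1 f=10, (1,1) g=2 f=10, (2,3) g=5 f=10, (3,0) g=1 f=8, (3,4) g=5 f=8, (4,1) g=3 f=8, (4,2) g=4 f=8]
step 2: expand (3,4) (f=8, h=3) → closed; open now [(1,0) g=1 f=10, (1,1) g=2 f=10, (2,3) g=5 f=10, (3,0) g=1 f=8, (4,1) g=3 f=8, (4,2) g=4 f=8, (4,4) g=6 f=8]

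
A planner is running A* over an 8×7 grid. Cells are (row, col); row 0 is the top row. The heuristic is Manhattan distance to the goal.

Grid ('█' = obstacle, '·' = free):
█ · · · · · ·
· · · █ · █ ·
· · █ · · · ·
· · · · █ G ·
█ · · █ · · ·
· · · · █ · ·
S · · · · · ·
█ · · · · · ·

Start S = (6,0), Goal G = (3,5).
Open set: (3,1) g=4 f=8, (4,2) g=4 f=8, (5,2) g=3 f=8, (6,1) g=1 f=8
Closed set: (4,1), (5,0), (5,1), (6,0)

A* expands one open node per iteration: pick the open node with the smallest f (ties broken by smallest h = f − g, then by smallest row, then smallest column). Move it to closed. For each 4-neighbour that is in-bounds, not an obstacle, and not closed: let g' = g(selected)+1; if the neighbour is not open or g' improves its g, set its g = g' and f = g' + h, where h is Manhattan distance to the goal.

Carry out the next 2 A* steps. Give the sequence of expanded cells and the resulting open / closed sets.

step 1: expand (3,1) (f=8, h=4) → closed; open now [(2,1) g=5 f=10, (3,0) g=5 f=10, (3,2) g=5 f=8, (4,2) g=4 f=8, (5,2) g=3 f=8, (6,1) g=1 f=8]
step 2: expand (3,2) (f=8, h=3) → closed; open now [(2,1) g=5 f=10, (3,0) g=5 f=10, (3,3) g=6 f=8, (4,2) g=4 f=8, (5,2) g=3 f=8, (6,1) g=1 f=8]

order=[(3,1) → (3,2)]; open=[(2,1) g=5 f=10, (3,0) g=5 f=10, (3,3) g=6 f=8, (4,2) g=4 f=8, (5,2) g=3 f=8, (6,1) g=1 f=8]; closed=[(3,1), (3,2), (4,1), (5,0), (5,1), (6,0)]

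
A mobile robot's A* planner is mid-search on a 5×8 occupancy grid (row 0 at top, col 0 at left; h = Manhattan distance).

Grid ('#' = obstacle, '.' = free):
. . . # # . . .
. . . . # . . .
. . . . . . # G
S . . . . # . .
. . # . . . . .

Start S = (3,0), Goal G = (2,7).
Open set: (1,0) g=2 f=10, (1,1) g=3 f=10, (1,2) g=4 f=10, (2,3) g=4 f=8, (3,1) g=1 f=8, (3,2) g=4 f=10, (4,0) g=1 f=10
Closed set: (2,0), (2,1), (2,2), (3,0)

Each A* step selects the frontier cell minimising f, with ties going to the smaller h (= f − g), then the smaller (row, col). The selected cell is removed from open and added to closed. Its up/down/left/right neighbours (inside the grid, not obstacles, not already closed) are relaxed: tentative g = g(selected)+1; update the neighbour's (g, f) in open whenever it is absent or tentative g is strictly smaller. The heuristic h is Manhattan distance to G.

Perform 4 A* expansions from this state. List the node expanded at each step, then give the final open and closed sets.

order=[(2,3) → (2,4) → (2,5) → (3,1)]; open=[(1,0) g=2 f=10, (1,1) g=3 f=10, (1,2) g=4 f=10, (1,3) g=5 f=10, (1,5) g=7 f=10, (3,2) g=2 f=8, (3,3) g=5 f=10, (3,4) g=6 f=10, (4,0) g=1 f=10, (4,1) g=2 f=10]; closed=[(2,0), (2,1), (2,2), (2,3), (2,4), (2,5), (3,0), (3,1)]

step 1: expand (2,3) (f=8, h=4) → closed; open now [(1,0) g=2 f=10, (1,1) g=3 f=10, (1,2) g=4 f=10, (1,3) g=5 f=10, (2,4) g=5 f=8, (3,1) g=1 f=8, (3,2) g=4 f=10, (3,3) g=5 f=10, (4,0) g=1 f=10]
step 2: expand (2,4) (f=8, h=3) → closed; open now [(1,0) g=2 f=10, (1,1) g=3 f=10, (1,2) g=4 f=10, (1,3) g=5 f=10, (2,5) g=6 f=8, (3,1) g=1 f=8, (3,2) g=4 f=10, (3,3) g=5 f=10, (3,4) g=6 f=10, (4,0) g=1 f=10]
step 3: expand (2,5) (f=8, h=2) → closed; open now [(1,0) g=2 f=10, (1,1) g=3 f=10, (1,2) g=4 f=10, (1,3) g=5 f=10, (1,5) g=7 f=10, (3,1) g=1 f=8, (3,2) g=4 f=10, (3,3) g=5 f=10, (3,4) g=6 f=10, (4,0) g=1 f=10]
step 4: expand (3,1) (f=8, h=7) → closed; open now [(1,0) g=2 f=10, (1,1) g=3 f=10, (1,2) g=4 f=10, (1,3) g=5 f=10, (1,5) g=7 f=10, (3,2) g=2 f=8, (3,3) g=5 f=10, (3,4) g=6 f=10, (4,0) g=1 f=10, (4,1) g=2 f=10]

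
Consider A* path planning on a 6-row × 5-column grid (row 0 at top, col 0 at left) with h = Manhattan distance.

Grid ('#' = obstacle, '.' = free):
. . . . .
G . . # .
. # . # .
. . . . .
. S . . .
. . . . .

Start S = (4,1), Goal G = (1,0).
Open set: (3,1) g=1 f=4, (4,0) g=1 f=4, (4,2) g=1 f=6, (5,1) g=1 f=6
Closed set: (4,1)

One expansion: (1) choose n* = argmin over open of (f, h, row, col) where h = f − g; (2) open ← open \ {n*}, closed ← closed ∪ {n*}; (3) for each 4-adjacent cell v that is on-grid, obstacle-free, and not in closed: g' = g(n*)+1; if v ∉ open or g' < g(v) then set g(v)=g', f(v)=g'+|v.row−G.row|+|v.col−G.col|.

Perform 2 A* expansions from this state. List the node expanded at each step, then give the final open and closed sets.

step 1: expand (3,1) (f=4, h=3) → closed; open now [(3,0) g=2 f=4, (3,2) g=2 f=6, (4,0) g=1 f=4, (4,2) g=1 f=6, (5,1) g=1 f=6]
step 2: expand (3,0) (f=4, h=2) → closed; open now [(2,0) g=3 f=4, (3,2) g=2 f=6, (4,0) g=1 f=4, (4,2) g=1 f=6, (5,1) g=1 f=6]

order=[(3,1) → (3,0)]; open=[(2,0) g=3 f=4, (3,2) g=2 f=6, (4,0) g=1 f=4, (4,2) g=1 f=6, (5,1) g=1 f=6]; closed=[(3,0), (3,1), (4,1)]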